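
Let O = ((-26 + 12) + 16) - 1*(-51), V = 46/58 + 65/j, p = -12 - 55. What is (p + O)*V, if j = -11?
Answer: 22848/319 ≈ 71.624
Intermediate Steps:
p = -67
V = -1632/319 (V = 46/58 + 65/(-11) = 46*(1/58) + 65*(-1/11) = 23/29 - 65/11 = -1632/319 ≈ -5.1160)
O = 53 (O = (-14 + 16) + 51 = 2 + 51 = 53)
(p + O)*V = (-67 + 53)*(-1632/319) = -14*(-1632/319) = 22848/319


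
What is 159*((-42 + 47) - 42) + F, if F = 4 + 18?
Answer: -5861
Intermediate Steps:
F = 22
159*((-42 + 47) - 42) + F = 159*((-42 + 47) - 42) + 22 = 159*(5 - 42) + 22 = 159*(-37) + 22 = -5883 + 22 = -5861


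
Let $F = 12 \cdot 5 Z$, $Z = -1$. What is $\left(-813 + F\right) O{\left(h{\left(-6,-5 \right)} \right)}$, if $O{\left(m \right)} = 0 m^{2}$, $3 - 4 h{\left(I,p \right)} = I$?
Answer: $0$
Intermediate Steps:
$h{\left(I,p \right)} = \frac{3}{4} - \frac{I}{4}$
$O{\left(m \right)} = 0$
$F = -60$ ($F = 12 \cdot 5 \left(-1\right) = 60 \left(-1\right) = -60$)
$\left(-813 + F\right) O{\left(h{\left(-6,-5 \right)} \right)} = \left(-813 - 60\right) 0 = \left(-873\right) 0 = 0$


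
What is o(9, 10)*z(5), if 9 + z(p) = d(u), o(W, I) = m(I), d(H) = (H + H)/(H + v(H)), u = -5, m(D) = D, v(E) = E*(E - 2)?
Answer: -280/3 ≈ -93.333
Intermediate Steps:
v(E) = E*(-2 + E)
d(H) = 2*H/(H + H*(-2 + H)) (d(H) = (H + H)/(H + H*(-2 + H)) = (2*H)/(H + H*(-2 + H)) = 2*H/(H + H*(-2 + H)))
o(W, I) = I
z(p) = -28/3 (z(p) = -9 + 2/(-1 - 5) = -9 + 2/(-6) = -9 + 2*(-1/6) = -9 - 1/3 = -28/3)
o(9, 10)*z(5) = 10*(-28/3) = -280/3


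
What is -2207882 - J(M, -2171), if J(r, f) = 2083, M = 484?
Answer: -2209965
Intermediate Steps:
-2207882 - J(M, -2171) = -2207882 - 1*2083 = -2207882 - 2083 = -2209965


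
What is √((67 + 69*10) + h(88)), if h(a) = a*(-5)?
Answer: √317 ≈ 17.805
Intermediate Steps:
h(a) = -5*a
√((67 + 69*10) + h(88)) = √((67 + 69*10) - 5*88) = √((67 + 690) - 440) = √(757 - 440) = √317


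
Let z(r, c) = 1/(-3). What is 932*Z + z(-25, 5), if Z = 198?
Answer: 553607/3 ≈ 1.8454e+5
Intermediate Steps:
z(r, c) = -1/3
932*Z + z(-25, 5) = 932*198 - 1/3 = 184536 - 1/3 = 553607/3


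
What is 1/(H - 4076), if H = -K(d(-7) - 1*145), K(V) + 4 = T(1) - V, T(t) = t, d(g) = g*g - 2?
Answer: -1/4171 ≈ -0.00023975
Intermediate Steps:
d(g) = -2 + g² (d(g) = g² - 2 = -2 + g²)
K(V) = -3 - V (K(V) = -4 + (1 - V) = -3 - V)
H = -95 (H = -(-3 - ((-2 + (-7)²) - 1*145)) = -(-3 - ((-2 + 49) - 145)) = -(-3 - (47 - 145)) = -(-3 - 1*(-98)) = -(-3 + 98) = -1*95 = -95)
1/(H - 4076) = 1/(-95 - 4076) = 1/(-4171) = -1/4171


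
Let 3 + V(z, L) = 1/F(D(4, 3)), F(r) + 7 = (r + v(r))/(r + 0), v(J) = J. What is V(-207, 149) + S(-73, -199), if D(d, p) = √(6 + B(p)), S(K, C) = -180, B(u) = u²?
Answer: -916/5 ≈ -183.20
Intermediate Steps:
D(d, p) = √(6 + p²)
F(r) = -5 (F(r) = -7 + (r + r)/(r + 0) = -7 + (2*r)/r = -7 + 2 = -5)
V(z, L) = -16/5 (V(z, L) = -3 + 1/(-5) = -3 - ⅕ = -16/5)
V(-207, 149) + S(-73, -199) = -16/5 - 180 = -916/5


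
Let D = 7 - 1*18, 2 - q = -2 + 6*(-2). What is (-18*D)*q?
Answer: 3168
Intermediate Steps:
q = 16 (q = 2 - (-2 + 6*(-2)) = 2 - (-2 - 12) = 2 - 1*(-14) = 2 + 14 = 16)
D = -11 (D = 7 - 18 = -11)
(-18*D)*q = -18*(-11)*16 = 198*16 = 3168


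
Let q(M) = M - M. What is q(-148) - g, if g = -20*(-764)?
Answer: -15280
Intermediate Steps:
g = 15280
q(M) = 0
q(-148) - g = 0 - 1*15280 = 0 - 15280 = -15280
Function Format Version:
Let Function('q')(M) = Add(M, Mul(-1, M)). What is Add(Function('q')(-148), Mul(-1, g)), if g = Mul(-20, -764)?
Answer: -15280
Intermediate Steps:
g = 15280
Function('q')(M) = 0
Add(Function('q')(-148), Mul(-1, g)) = Add(0, Mul(-1, 15280)) = Add(0, -15280) = -15280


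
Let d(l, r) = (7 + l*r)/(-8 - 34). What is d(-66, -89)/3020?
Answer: -5881/126840 ≈ -0.046365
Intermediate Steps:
d(l, r) = -1/6 - l*r/42 (d(l, r) = (7 + l*r)/(-42) = (7 + l*r)*(-1/42) = -1/6 - l*r/42)
d(-66, -89)/3020 = (-1/6 - 1/42*(-66)*(-89))/3020 = (-1/6 - 979/7)*(1/3020) = -5881/42*1/3020 = -5881/126840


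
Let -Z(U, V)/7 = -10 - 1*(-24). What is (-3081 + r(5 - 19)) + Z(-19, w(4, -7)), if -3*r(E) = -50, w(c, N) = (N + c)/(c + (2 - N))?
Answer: -9487/3 ≈ -3162.3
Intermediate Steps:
w(c, N) = (N + c)/(2 + c - N)
Z(U, V) = -98 (Z(U, V) = -7*(-10 - 1*(-24)) = -7*(-10 + 24) = -7*14 = -98)
r(E) = 50/3 (r(E) = -⅓*(-50) = 50/3)
(-3081 + r(5 - 19)) + Z(-19, w(4, -7)) = (-3081 + 50/3) - 98 = -9193/3 - 98 = -9487/3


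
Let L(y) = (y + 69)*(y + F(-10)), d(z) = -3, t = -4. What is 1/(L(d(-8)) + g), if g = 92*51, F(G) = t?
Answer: 1/4230 ≈ 0.00023641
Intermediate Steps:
F(G) = -4
g = 4692
L(y) = (-4 + y)*(69 + y) (L(y) = (y + 69)*(y - 4) = (69 + y)*(-4 + y) = (-4 + y)*(69 + y))
1/(L(d(-8)) + g) = 1/((-276 + (-3)² + 65*(-3)) + 4692) = 1/((-276 + 9 - 195) + 4692) = 1/(-462 + 4692) = 1/4230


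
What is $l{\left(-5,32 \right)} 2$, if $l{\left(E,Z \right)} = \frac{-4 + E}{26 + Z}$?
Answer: $- \frac{9}{29} \approx -0.31034$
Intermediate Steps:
$l{\left(E,Z \right)} = \frac{-4 + E}{26 + Z}$
$l{\left(-5,32 \right)} 2 = \frac{-4 - 5}{26 + 32} \cdot 2 = \frac{1}{58} \left(-9\right) 2 = \left(- \frac{9}{58}\right) 2 = - \frac{9}{29}$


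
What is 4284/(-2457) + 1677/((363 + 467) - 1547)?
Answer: -38053/9321 ≈ -4.0825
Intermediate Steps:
4284/(-2457) + 1677/((363 + 467) - 1547) = 4284*(-1/2457) + 1677/(830 - 1547) = -68/39 + 1677/(-717) = -68/39 + 1677*(-1/717) = -68/39 - 559/239 = -38053/9321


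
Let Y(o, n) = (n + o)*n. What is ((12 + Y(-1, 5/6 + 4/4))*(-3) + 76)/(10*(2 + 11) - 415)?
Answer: -85/684 ≈ -0.12427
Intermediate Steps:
Y(o, n) = n*(n + o)
((12 + Y(-1, 5/6 + 4/4))*(-3) + 76)/(10*(2 + 11) - 415) = ((12 + (5/6 + 4/4)*((5/6 + 4/4) - 1))*(-3) + 76)/(10*(2 + 11) - 415) = ((12 + (5*(1/6) + 4*(1/4))*((5*(1/6) + 4*(1/4)) - 1))*(-3) + 76)/(10*13 - 415) = ((12 + (5/6 + 1)*((5/6 + 1) - 1))*(-3) + 76)/(130 - 415) = ((12 + 11*(11/6 - 1)/6)*(-3) + 76)/(-285) = ((12 + (11/6)*(5/6))*(-3) + 76)*(-1/285) = ((12 + 55/36)*(-3) + 76)*(-1/285) = ((487/36)*(-3) + 76)*(-1/285) = (-487/12 + 76)*(-1/285) = (425/12)*(-1/285) = -85/684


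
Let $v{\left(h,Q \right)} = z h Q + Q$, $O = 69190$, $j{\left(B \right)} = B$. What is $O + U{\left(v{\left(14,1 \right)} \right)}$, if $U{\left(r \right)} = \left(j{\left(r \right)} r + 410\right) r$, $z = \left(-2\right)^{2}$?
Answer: $277753$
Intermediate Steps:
$z = 4$
$v{\left(h,Q \right)} = Q + 4 Q h$ ($v{\left(h,Q \right)} = 4 h Q + Q = 4 Q h + Q = Q + 4 Q h$)
$U{\left(r \right)} = r \left(410 + r^{2}\right)$ ($U{\left(r \right)} = \left(r r + 410\right) r = \left(r^{2} + 410\right) r = \left(410 + r^{2}\right) r = r \left(410 + r^{2}\right)$)
$O + U{\left(v{\left(14,1 \right)} \right)} = 69190 + 1 \left(1 + 4 \cdot 14\right) \left(410 + \left(1 \left(1 + 4 \cdot 14\right)\right)^{2}\right) = 69190 + 1 \left(1 + 56\right) \left(410 + \left(1 \left(1 + 56\right)\right)^{2}\right) = 69190 + 1 \cdot 57 \left(410 + \left(1 \cdot 57\right)^{2}\right) = 69190 + 57 \left(410 + 57^{2}\right) = 69190 + 57 \left(410 + 3249\right) = 69190 + 57 \cdot 3659 = 69190 + 208563 = 277753$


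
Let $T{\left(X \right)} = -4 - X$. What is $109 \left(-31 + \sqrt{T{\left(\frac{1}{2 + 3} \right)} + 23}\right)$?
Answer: $-3379 + \frac{109 \sqrt{470}}{5} \approx -2906.4$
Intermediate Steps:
$109 \left(-31 + \sqrt{T{\left(\frac{1}{2 + 3} \right)} + 23}\right) = 109 \left(-31 + \sqrt{\left(-4 - \frac{1}{2 + 3}\right) + 23}\right) = 109 \left(-31 + \sqrt{\left(-4 - \frac{1}{5}\right) + 23}\right) = 109 \left(-31 + \sqrt{- \frac{21}{5} + 23}\right) = 109 \left(-31 + \sqrt{\frac{94}{5}}\right) = 109 \left(-31 + \frac{\sqrt{470}}{5}\right) = -3379 + \frac{109 \sqrt{470}}{5}$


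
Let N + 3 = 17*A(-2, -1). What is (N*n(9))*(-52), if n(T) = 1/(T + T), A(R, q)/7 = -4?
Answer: 12454/9 ≈ 1383.8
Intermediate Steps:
A(R, q) = -28 (A(R, q) = 7*(-4) = -28)
N = -479 (N = -3 + 17*(-28) = -3 - 476 = -479)
n(T) = 1/(2*T)
(N*n(9))*(-52) = -479/(2*9)*(-52) = -479*1/18*(-52) = -479/18*(-52) = 12454/9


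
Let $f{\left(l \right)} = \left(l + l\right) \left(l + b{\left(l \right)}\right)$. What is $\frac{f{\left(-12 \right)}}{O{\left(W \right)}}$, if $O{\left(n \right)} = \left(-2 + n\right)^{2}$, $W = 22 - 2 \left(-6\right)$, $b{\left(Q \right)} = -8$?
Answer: $\frac{15}{32} \approx 0.46875$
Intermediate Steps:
$f{\left(l \right)} = 2 l \left(-8 + l\right)$ ($f{\left(l \right)} = \left(l + l\right) \left(l - 8\right) = 2 l \left(-8 + l\right)$)
$W = 34$ ($W = 22 - -12 = 22 + 12 = 34$)
$\frac{f{\left(-12 \right)}}{O{\left(W \right)}} = \frac{2 \left(-12\right) \left(-8 - 12\right)}{\left(-2 + 34\right)^{2}} = \frac{2 \left(-12\right) \left(-20\right)}{32^{2}} = \frac{480}{1024} = 480 \cdot \frac{1}{1024} = \frac{15}{32}$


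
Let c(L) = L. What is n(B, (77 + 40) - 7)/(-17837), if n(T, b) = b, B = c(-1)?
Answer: -110/17837 ≈ -0.0061670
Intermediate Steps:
B = -1
n(B, (77 + 40) - 7)/(-17837) = ((77 + 40) - 7)/(-17837) = (117 - 7)*(-1/17837) = 110*(-1/17837) = -110/17837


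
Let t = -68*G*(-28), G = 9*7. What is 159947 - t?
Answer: 39995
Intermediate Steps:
G = 63
t = 119952 (t = -68*63*(-28) = -4284*(-28) = 119952)
159947 - t = 159947 - 1*119952 = 159947 - 119952 = 39995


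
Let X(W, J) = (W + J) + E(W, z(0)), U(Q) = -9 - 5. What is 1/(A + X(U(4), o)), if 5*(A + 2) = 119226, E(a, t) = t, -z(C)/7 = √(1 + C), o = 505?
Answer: 5/121636 ≈ 4.1106e-5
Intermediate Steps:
U(Q) = -14
z(C) = -7*√(1 + C)
A = 119216/5 (A = -2 + (⅕)*119226 = -2 + 119226/5 = 119216/5 ≈ 23843.)
X(W, J) = -7 + J + W (X(W, J) = (W + J) - 7*√(1 + 0) = (J + W) - 7*√1 = (J + W) - 7*1 = (J + W) - 7 = -7 + J + W)
1/(A + X(U(4), o)) = 1/(119216/5 + (-7 + 505 - 14)) = 1/(119216/5 + 484) = 1/(121636/5) = 5/121636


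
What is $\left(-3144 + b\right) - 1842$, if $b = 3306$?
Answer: $-1680$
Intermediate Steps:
$\left(-3144 + b\right) - 1842 = \left(-3144 + 3306\right) - 1842 = 162 - 1842 = -1680$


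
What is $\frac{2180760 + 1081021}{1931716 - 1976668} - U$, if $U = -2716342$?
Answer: $\frac{122101743803}{44952} \approx 2.7163 \cdot 10^{6}$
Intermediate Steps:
$\frac{2180760 + 1081021}{1931716 - 1976668} - U = \frac{2180760 + 1081021}{1931716 - 1976668} - -2716342 = \frac{3261781}{-44952} + 2716342 = 3261781 \left(- \frac{1}{44952}\right) + 2716342 = - \frac{3261781}{44952} + 2716342 = \frac{122101743803}{44952}$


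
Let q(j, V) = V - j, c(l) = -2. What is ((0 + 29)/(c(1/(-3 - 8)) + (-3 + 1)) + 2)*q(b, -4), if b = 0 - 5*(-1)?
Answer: 189/4 ≈ 47.250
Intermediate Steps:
b = 5 (b = 0 + 5 = 5)
((0 + 29)/(c(1/(-3 - 8)) + (-3 + 1)) + 2)*q(b, -4) = ((0 + 29)/(-2 + (-3 + 1)) + 2)*(-4 - 1*5) = (29/(-2 - 2) + 2)*(-4 - 5) = (29/(-4) + 2)*(-9) = (29*(-¼) + 2)*(-9) = (-29/4 + 2)*(-9) = -21/4*(-9) = 189/4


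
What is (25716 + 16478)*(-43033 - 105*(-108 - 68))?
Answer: -1035989282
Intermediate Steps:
(25716 + 16478)*(-43033 - 105*(-108 - 68)) = 42194*(-43033 - 105*(-176)) = 42194*(-43033 + 18480) = 42194*(-24553) = -1035989282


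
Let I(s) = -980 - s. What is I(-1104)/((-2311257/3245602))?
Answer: -402454648/2311257 ≈ -174.13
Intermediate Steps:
I(-1104)/((-2311257/3245602)) = (-980 - 1*(-1104))/((-2311257/3245602)) = (-980 + 1104)/((-2311257*1/3245602)) = 124/(-2311257/3245602) = 124*(-3245602/2311257) = -402454648/2311257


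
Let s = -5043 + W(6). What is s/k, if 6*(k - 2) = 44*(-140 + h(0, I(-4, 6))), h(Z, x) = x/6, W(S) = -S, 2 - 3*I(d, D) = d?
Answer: 45441/9200 ≈ 4.9392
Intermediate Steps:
I(d, D) = ⅔ - d/3
h(Z, x) = x/6 (h(Z, x) = x*(⅙) = x/6)
s = -5049 (s = -5043 - 1*6 = -5043 - 6 = -5049)
k = -9200/9 (k = 2 + (44*(-140 + (⅔ - ⅓*(-4))/6))/6 = 2 + (44*(-140 + (⅔ + 4/3)/6))/6 = 2 + (44*(-140 + (⅙)*2))/6 = 2 + (44*(-140 + ⅓))/6 = 2 + (44*(-419/3))/6 = 2 + (⅙)*(-18436/3) = 2 - 9218/9 = -9200/9 ≈ -1022.2)
s/k = -5049/(-9200/9) = -5049*(-9/9200) = 45441/9200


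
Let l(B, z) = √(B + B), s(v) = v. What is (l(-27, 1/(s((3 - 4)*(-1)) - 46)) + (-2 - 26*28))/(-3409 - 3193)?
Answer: 365/3301 - 3*I*√6/6602 ≈ 0.11057 - 0.0011131*I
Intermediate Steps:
l(B, z) = √2*√B (l(B, z) = √(2*B) = √2*√B)
(l(-27, 1/(s((3 - 4)*(-1)) - 46)) + (-2 - 26*28))/(-3409 - 3193) = (√2*√(-27) + (-2 - 26*28))/(-3409 - 3193) = (√2*(3*I*√3) + (-2 - 728))/(-6602) = (3*I*√6 - 730)*(-1/6602) = (-730 + 3*I*√6)*(-1/6602) = 365/3301 - 3*I*√6/6602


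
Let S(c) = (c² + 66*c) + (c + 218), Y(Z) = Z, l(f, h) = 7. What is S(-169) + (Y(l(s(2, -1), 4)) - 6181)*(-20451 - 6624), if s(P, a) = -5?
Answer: 167178506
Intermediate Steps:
S(c) = 218 + c² + 67*c (S(c) = (c² + 66*c) + (218 + c) = 218 + c² + 67*c)
S(-169) + (Y(l(s(2, -1), 4)) - 6181)*(-20451 - 6624) = (218 + (-169)² + 67*(-169)) + (7 - 6181)*(-20451 - 6624) = (218 + 28561 - 11323) - 6174*(-27075) = 17456 + 167161050 = 167178506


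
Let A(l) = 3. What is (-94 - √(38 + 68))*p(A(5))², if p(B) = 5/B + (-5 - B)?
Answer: -33934/9 - 361*√106/9 ≈ -4183.4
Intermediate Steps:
p(B) = -5 - B + 5/B
(-94 - √(38 + 68))*p(A(5))² = (-94 - √(38 + 68))*(-5 - 1*3 + 5/3)² = (-94 - √106)*(-5 - 3 + 5*(⅓))² = (-94 - √106)*(-5 - 3 + 5/3)² = (-94 - √106)*(-19/3)² = (-94 - √106)*(361/9) = -33934/9 - 361*√106/9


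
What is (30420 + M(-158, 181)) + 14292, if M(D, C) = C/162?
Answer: 7243525/162 ≈ 44713.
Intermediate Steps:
M(D, C) = C/162 (M(D, C) = C*(1/162) = C/162)
(30420 + M(-158, 181)) + 14292 = (30420 + (1/162)*181) + 14292 = (30420 + 181/162) + 14292 = 4928221/162 + 14292 = 7243525/162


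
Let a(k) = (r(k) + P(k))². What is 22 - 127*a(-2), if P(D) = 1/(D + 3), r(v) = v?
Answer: -105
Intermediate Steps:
P(D) = 1/(3 + D)
a(k) = (k + 1/(3 + k))²
22 - 127*a(-2) = 22 - 127*(-2 + 1/(3 - 2))² = 22 - 127*(-2 + 1/1)² = 22 - 127*(-2 + 1)² = 22 - 127*(-1)² = 22 - 127*1 = 22 - 127 = -105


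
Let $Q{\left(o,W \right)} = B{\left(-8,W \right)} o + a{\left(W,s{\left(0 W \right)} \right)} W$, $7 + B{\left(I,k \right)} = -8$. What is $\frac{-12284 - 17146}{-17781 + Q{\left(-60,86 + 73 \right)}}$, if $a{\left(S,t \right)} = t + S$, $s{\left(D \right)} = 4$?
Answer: $- \frac{1635}{502} \approx -3.257$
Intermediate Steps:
$B{\left(I,k \right)} = -15$ ($B{\left(I,k \right)} = -7 - 8 = -15$)
$a{\left(S,t \right)} = S + t$
$Q{\left(o,W \right)} = - 15 o + W \left(4 + W\right)$ ($Q{\left(o,W \right)} = - 15 o + \left(W + 4\right) W = - 15 o + \left(4 + W\right) W = - 15 o + W \left(4 + W\right)$)
$\frac{-12284 - 17146}{-17781 + Q{\left(-60,86 + 73 \right)}} = \frac{-12284 - 17146}{-17781 - \left(-900 - \left(86 + 73\right) \left(4 + \left(86 + 73\right)\right)\right)} = - \frac{29430}{-17781 + \left(900 + 159 \left(4 + 159\right)\right)} = - \frac{29430}{-17781 + \left(900 + 159 \cdot 163\right)} = - \frac{29430}{-17781 + \left(900 + 25917\right)} = - \frac{29430}{-17781 + 26817} = - \frac{29430}{9036} = \left(-29430\right) \frac{1}{9036} = - \frac{1635}{502}$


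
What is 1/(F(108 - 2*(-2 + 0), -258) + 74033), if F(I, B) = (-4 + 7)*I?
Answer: 1/74369 ≈ 1.3446e-5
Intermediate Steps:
F(I, B) = 3*I
1/(F(108 - 2*(-2 + 0), -258) + 74033) = 1/(3*(108 - 2*(-2 + 0)) + 74033) = 1/(3*(108 - 2*(-2)) + 74033) = 1/(3*(108 + 4) + 74033) = 1/(3*112 + 74033) = 1/(336 + 74033) = 1/74369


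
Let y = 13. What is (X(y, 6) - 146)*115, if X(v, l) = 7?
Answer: -15985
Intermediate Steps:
(X(y, 6) - 146)*115 = (7 - 146)*115 = -139*115 = -15985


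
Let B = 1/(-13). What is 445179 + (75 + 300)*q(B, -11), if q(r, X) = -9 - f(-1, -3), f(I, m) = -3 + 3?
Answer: 441804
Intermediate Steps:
f(I, m) = 0
B = -1/13 ≈ -0.076923
q(r, X) = -9 (q(r, X) = -9 - 1*0 = -9 + 0 = -9)
445179 + (75 + 300)*q(B, -11) = 445179 + (75 + 300)*(-9) = 445179 + 375*(-9) = 445179 - 3375 = 441804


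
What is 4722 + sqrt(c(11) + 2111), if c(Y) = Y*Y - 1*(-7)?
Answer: 4722 + sqrt(2239) ≈ 4769.3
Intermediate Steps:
c(Y) = 7 + Y**2 (c(Y) = Y**2 + 7 = 7 + Y**2)
4722 + sqrt(c(11) + 2111) = 4722 + sqrt((7 + 11**2) + 2111) = 4722 + sqrt((7 + 121) + 2111) = 4722 + sqrt(128 + 2111) = 4722 + sqrt(2239)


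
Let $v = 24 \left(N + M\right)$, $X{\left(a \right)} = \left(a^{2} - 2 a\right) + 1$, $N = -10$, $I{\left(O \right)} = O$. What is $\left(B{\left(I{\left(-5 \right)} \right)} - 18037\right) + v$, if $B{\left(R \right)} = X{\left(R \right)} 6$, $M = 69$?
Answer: $-16405$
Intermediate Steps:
$X{\left(a \right)} = 1 + a^{2} - 2 a$
$B{\left(R \right)} = 6 - 12 R + 6 R^{2}$ ($B{\left(R \right)} = \left(1 + R^{2} - 2 R\right) 6 = 6 - 12 R + 6 R^{2}$)
$v = 1416$ ($v = 24 \left(-10 + 69\right) = 24 \cdot 59 = 1416$)
$\left(B{\left(I{\left(-5 \right)} \right)} - 18037\right) + v = \left(\left(6 - -60 + 6 \left(-5\right)^{2}\right) - 18037\right) + 1416 = \left(\left(6 + 60 + 6 \cdot 25\right) - 18037\right) + 1416 = \left(\left(6 + 60 + 150\right) - 18037\right) + 1416 = \left(216 - 18037\right) + 1416 = -17821 + 1416 = -16405$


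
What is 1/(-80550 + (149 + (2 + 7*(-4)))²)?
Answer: -1/65421 ≈ -1.5286e-5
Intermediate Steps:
1/(-80550 + (149 + (2 + 7*(-4)))²) = 1/(-80550 + (149 + (2 - 28))²) = 1/(-80550 + (149 - 26)²) = 1/(-80550 + 123²) = 1/(-80550 + 15129) = 1/(-65421) = -1/65421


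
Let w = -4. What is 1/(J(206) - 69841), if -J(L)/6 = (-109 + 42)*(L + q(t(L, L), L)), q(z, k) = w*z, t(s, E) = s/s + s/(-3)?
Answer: 1/121779 ≈ 8.2116e-6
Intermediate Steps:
t(s, E) = 1 - s/3 (t(s, E) = 1 + s*(-1/3) = 1 - s/3)
q(z, k) = -4*z
J(L) = -1608 + 938*L (J(L) = -6*(-109 + 42)*(L - 4*(1 - L/3)) = -(-402)*(L + (-4 + 4*L/3)) = -(-402)*(-4 + 7*L/3) = -6*(268 - 469*L/3) = -1608 + 938*L)
1/(J(206) - 69841) = 1/((-1608 + 938*206) - 69841) = 1/((-1608 + 193228) - 69841) = 1/(191620 - 69841) = 1/121779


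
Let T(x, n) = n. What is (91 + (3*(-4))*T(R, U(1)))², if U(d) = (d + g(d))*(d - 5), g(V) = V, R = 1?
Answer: 34969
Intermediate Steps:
U(d) = 2*d*(-5 + d) (U(d) = (d + d)*(d - 5) = (2*d)*(-5 + d) = 2*d*(-5 + d))
(91 + (3*(-4))*T(R, U(1)))² = (91 + (3*(-4))*(2*1*(-5 + 1)))² = (91 - 24*(-4))² = (91 - 12*(-8))² = (91 + 96)² = 187² = 34969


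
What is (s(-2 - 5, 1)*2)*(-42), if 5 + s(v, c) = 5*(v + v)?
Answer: 6300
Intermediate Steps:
s(v, c) = -5 + 10*v (s(v, c) = -5 + 5*(v + v) = -5 + 5*(2*v) = -5 + 10*v)
(s(-2 - 5, 1)*2)*(-42) = ((-5 + 10*(-2 - 5))*2)*(-42) = ((-5 + 10*(-7))*2)*(-42) = ((-5 - 70)*2)*(-42) = -75*2*(-42) = -150*(-42) = 6300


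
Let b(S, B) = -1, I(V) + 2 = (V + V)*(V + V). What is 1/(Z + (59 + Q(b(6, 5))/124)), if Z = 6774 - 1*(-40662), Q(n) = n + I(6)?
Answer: 124/5889521 ≈ 2.1054e-5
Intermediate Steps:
I(V) = -2 + 4*V² (I(V) = -2 + (V + V)*(V + V) = -2 + (2*V)*(2*V) = -2 + 4*V²)
Q(n) = 142 + n (Q(n) = n + (-2 + 4*6²) = n + (-2 + 4*36) = n + (-2 + 144) = n + 142 = 142 + n)
Z = 47436 (Z = 6774 + 40662 = 47436)
1/(Z + (59 + Q(b(6, 5))/124)) = 1/(47436 + (59 + (142 - 1)/124)) = 1/(47436 + (59 + (1/124)*141)) = 1/(47436 + (59 + 141/124)) = 1/(47436 + 7457/124) = 1/(5889521/124) = 124/5889521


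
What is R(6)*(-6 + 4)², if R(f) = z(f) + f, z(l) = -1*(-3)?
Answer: 36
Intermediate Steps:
z(l) = 3
R(f) = 3 + f
R(6)*(-6 + 4)² = (3 + 6)*(-6 + 4)² = 9*(-2)² = 9*4 = 36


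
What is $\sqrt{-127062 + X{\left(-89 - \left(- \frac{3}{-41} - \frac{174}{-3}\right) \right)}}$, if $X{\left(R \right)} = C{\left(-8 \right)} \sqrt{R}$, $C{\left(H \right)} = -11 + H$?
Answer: $\frac{\sqrt{-213591222 - 2337 i \sqrt{27470}}}{41} \approx 0.32321 - 356.46 i$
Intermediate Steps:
$X{\left(R \right)} = - 19 \sqrt{R}$ ($X{\left(R \right)} = \left(-11 - 8\right) \sqrt{R} = - 19 \sqrt{R}$)
$\sqrt{-127062 + X{\left(-89 - \left(- \frac{3}{-41} - \frac{174}{-3}\right) \right)}} = \sqrt{-127062 - 19 \sqrt{-89 - \left(- \frac{3}{-41} - \frac{174}{-3}\right)}} = \sqrt{-127062 - 19 \sqrt{-89 - \left(\left(-3\right) \left(- \frac{1}{41}\right) - -58\right)}} = \sqrt{-127062 - 19 \sqrt{-89 - \left(\frac{3}{41} + 58\right)}} = \sqrt{-127062 - 19 \sqrt{-89 - \frac{2381}{41}}} = \sqrt{-127062 - 19 \sqrt{- \frac{6030}{41}}} = \sqrt{-127062 - 19 \frac{3 i \sqrt{27470}}{41}} = \sqrt{-127062 - \frac{57 i \sqrt{27470}}{41}}$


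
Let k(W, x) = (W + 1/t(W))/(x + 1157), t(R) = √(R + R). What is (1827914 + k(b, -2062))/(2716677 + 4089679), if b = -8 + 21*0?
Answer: 827131089/3079876090 + I/24639008720 ≈ 0.26856 + 4.0586e-11*I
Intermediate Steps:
t(R) = √2*√R (t(R) = √(2*R) = √2*√R)
b = -8 (b = -8 + 0 = -8)
k(W, x) = (W + √2/(2*√W))/(1157 + x) (k(W, x) = (W + 1/(√2*√W))/(x + 1157) = (W + √2/(2*√W))/(1157 + x))
(1827914 + k(b, -2062))/(2716677 + 4089679) = (1827914 + ((-8)^(3/2) + √2/2)/(√(-8)*(1157 - 2062)))/(2716677 + 4089679) = (1827914 - I*√2/4*(-16*I*√2 + √2/2)/(-905))/6806356 = (1827914 - I*√2/4*(-1/905)*(√2/2 - 16*I*√2))*(1/6806356) = (1827914 + I*√2*(√2/2 - 16*I*√2)/3620)*(1/6806356) = 913957/3403178 + I*√2*(√2/2 - 16*I*√2)/24639008720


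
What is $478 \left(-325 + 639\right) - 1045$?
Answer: $149047$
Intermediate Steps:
$478 \left(-325 + 639\right) - 1045 = 478 \cdot 314 - 1045 = 150092 - 1045 = 149047$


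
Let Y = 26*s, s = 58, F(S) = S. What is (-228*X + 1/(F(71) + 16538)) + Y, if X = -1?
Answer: 28833225/16609 ≈ 1736.0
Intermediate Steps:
Y = 1508 (Y = 26*58 = 1508)
(-228*X + 1/(F(71) + 16538)) + Y = (-228*(-1) + 1/(71 + 16538)) + 1508 = (228 + 1/16609) + 1508 = 3786853/16609 + 1508 = 28833225/16609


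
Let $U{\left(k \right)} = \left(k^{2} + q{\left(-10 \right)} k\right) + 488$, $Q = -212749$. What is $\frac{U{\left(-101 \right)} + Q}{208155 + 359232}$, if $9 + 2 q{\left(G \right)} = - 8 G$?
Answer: $- \frac{45699}{126086} \approx -0.36244$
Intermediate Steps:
$q{\left(G \right)} = - \frac{9}{2} - 4 G$ ($q{\left(G \right)} = - \frac{9}{2} + \frac{\left(-8\right) G}{2} = - \frac{9}{2} - 4 G$)
$U{\left(k \right)} = 488 + k^{2} + \frac{71 k}{2}$ ($U{\left(k \right)} = \left(k^{2} + \left(- \frac{9}{2} - -40\right) k\right) + 488 = \left(k^{2} + \left(- \frac{9}{2} + 40\right) k\right) + 488 = \left(k^{2} + \frac{71 k}{2}\right) + 488 = 488 + k^{2} + \frac{71 k}{2}$)
$\frac{U{\left(-101 \right)} + Q}{208155 + 359232} = \frac{\left(488 + \left(-101\right)^{2} + \frac{71}{2} \left(-101\right)\right) - 212749}{208155 + 359232} = \frac{\left(488 + 10201 - \frac{7171}{2}\right) - 212749}{567387} = \left(\frac{14207}{2} - 212749\right) \frac{1}{567387} = \left(- \frac{411291}{2}\right) \frac{1}{567387} = - \frac{45699}{126086}$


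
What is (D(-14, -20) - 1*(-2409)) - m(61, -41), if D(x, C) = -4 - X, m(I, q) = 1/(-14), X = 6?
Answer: 33587/14 ≈ 2399.1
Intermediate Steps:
m(I, q) = -1/14
D(x, C) = -10 (D(x, C) = -4 - 1*6 = -4 - 6 = -10)
(D(-14, -20) - 1*(-2409)) - m(61, -41) = (-10 - 1*(-2409)) - 1*(-1/14) = (-10 + 2409) + 1/14 = 2399 + 1/14 = 33587/14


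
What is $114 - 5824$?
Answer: $-5710$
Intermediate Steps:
$114 - 5824 = -5710$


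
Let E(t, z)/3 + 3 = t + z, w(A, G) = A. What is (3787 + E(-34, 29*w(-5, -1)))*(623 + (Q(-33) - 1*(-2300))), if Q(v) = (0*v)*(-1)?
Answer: 9473443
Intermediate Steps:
Q(v) = 0 (Q(v) = 0*(-1) = 0)
E(t, z) = -9 + 3*t + 3*z (E(t, z) = -9 + 3*(t + z) = -9 + (3*t + 3*z) = -9 + 3*t + 3*z)
(3787 + E(-34, 29*w(-5, -1)))*(623 + (Q(-33) - 1*(-2300))) = (3787 + (-9 + 3*(-34) + 3*(29*(-5))))*(623 + (0 - 1*(-2300))) = (3787 + (-9 - 102 + 3*(-145)))*(623 + (0 + 2300)) = (3787 + (-9 - 102 - 435))*(623 + 2300) = (3787 - 546)*2923 = 3241*2923 = 9473443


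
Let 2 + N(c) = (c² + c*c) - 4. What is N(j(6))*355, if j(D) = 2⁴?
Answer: 179630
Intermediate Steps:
j(D) = 16
N(c) = -6 + 2*c² (N(c) = -2 + ((c² + c*c) - 4) = -2 + ((c² + c²) - 4) = -2 + (2*c² - 4) = -2 + (-4 + 2*c²) = -6 + 2*c²)
N(j(6))*355 = (-6 + 2*16²)*355 = (-6 + 2*256)*355 = (-6 + 512)*355 = 506*355 = 179630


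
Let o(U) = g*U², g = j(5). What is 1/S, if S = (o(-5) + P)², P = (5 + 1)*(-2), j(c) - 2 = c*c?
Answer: 1/439569 ≈ 2.2750e-6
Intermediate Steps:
j(c) = 2 + c² (j(c) = 2 + c*c = 2 + c²)
g = 27 (g = 2 + 5² = 2 + 25 = 27)
P = -12 (P = 6*(-2) = -12)
o(U) = 27*U²
S = 439569 (S = (27*(-5)² - 12)² = (27*25 - 12)² = (675 - 12)² = 663² = 439569)
1/S = 1/439569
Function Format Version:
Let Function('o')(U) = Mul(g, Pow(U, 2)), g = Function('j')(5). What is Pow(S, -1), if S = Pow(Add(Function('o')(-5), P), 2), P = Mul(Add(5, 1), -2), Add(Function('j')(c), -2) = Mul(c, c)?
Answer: Rational(1, 439569) ≈ 2.2750e-6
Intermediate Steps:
Function('j')(c) = Add(2, Pow(c, 2)) (Function('j')(c) = Add(2, Mul(c, c)) = Add(2, Pow(c, 2)))
g = 27 (g = Add(2, Pow(5, 2)) = Add(2, 25) = 27)
P = -12 (P = Mul(6, -2) = -12)
Function('o')(U) = Mul(27, Pow(U, 2))
S = 439569 (S = Pow(Add(Mul(27, Pow(-5, 2)), -12), 2) = Pow(Add(Mul(27, 25), -12), 2) = Pow(Add(675, -12), 2) = Pow(663, 2) = 439569)
Pow(S, -1) = Pow(439569, -1) = Rational(1, 439569)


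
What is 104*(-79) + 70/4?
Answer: -16397/2 ≈ -8198.5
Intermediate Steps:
104*(-79) + 70/4 = -8216 + 70*(¼) = -8216 + 35/2 = -16397/2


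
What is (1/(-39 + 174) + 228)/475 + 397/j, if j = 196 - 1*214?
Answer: -2767063/128250 ≈ -21.576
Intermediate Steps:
j = -18 (j = 196 - 214 = -18)
(1/(-39 + 174) + 228)/475 + 397/j = (1/(-39 + 174) + 228)/475 + 397/(-18) = (1/135 + 228)*(1/475) + 397*(-1/18) = (1/135 + 228)*(1/475) - 397/18 = (30781/135)*(1/475) - 397/18 = 30781/64125 - 397/18 = -2767063/128250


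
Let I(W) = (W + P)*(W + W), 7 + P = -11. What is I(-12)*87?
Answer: 62640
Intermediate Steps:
P = -18 (P = -7 - 11 = -18)
I(W) = 2*W*(-18 + W) (I(W) = (W - 18)*(W + W) = (-18 + W)*(2*W) = 2*W*(-18 + W))
I(-12)*87 = (2*(-12)*(-18 - 12))*87 = (2*(-12)*(-30))*87 = 720*87 = 62640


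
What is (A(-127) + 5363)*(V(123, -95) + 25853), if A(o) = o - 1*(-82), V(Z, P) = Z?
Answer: 138140368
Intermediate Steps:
A(o) = 82 + o (A(o) = o + 82 = 82 + o)
(A(-127) + 5363)*(V(123, -95) + 25853) = ((82 - 127) + 5363)*(123 + 25853) = (-45 + 5363)*25976 = 5318*25976 = 138140368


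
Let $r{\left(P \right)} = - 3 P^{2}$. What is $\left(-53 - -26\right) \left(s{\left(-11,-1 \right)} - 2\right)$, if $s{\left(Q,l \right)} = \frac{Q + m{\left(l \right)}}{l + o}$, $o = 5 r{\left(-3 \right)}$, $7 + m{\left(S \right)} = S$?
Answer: $\frac{6831}{136} \approx 50.228$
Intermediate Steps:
$m{\left(S \right)} = -7 + S$
$o = -135$ ($o = 5 \left(- 3 \left(-3\right)^{2}\right) = 5 \left(\left(-3\right) 9\right) = 5 \left(-27\right) = -135$)
$s{\left(Q,l \right)} = \frac{-7 + Q + l}{-135 + l}$ ($s{\left(Q,l \right)} = \frac{Q + \left(-7 + l\right)}{l - 135} = \frac{-7 + Q + l}{-135 + l}$)
$\left(-53 - -26\right) \left(s{\left(-11,-1 \right)} - 2\right) = \left(-53 - -26\right) \left(\frac{-7 - 11 - 1}{-135 - 1} - 2\right) = \left(-53 + 26\right) \left(\frac{1}{-136} \left(-19\right) - 2\right) = - 27 \left(\left(- \frac{1}{136}\right) \left(-19\right) - 2\right) = - 27 \left(\frac{19}{136} - 2\right) = \left(-27\right) \left(- \frac{253}{136}\right) = \frac{6831}{136}$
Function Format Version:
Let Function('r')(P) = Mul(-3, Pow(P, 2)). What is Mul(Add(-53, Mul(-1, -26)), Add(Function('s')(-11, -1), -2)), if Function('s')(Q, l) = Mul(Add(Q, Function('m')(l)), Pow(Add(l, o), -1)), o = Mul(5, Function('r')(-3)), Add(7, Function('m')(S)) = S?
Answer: Rational(6831, 136) ≈ 50.228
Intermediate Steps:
Function('m')(S) = Add(-7, S)
o = -135 (o = Mul(5, Mul(-3, Pow(-3, 2))) = Mul(5, Mul(-3, 9)) = Mul(5, -27) = -135)
Function('s')(Q, l) = Mul(Pow(Add(-135, l), -1), Add(-7, Q, l)) (Function('s')(Q, l) = Mul(Add(Q, Add(-7, l)), Pow(Add(l, -135), -1)) = Mul(Add(-7, Q, l), Pow(Add(-135, l), -1)) = Mul(Pow(Add(-135, l), -1), Add(-7, Q, l)))
Mul(Add(-53, Mul(-1, -26)), Add(Function('s')(-11, -1), -2)) = Mul(Add(-53, Mul(-1, -26)), Add(Mul(Pow(Add(-135, -1), -1), Add(-7, -11, -1)), -2)) = Mul(Add(-53, 26), Add(Mul(Pow(-136, -1), -19), -2)) = Mul(-27, Add(Mul(Rational(-1, 136), -19), -2)) = Mul(-27, Add(Rational(19, 136), -2)) = Mul(-27, Rational(-253, 136)) = Rational(6831, 136)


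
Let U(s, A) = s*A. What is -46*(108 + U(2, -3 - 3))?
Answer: -4416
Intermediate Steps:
U(s, A) = A*s
-46*(108 + U(2, -3 - 3)) = -46*(108 + (-3 - 3)*2) = -46*(108 - 6*2) = -46*(108 - 12) = -46*96 = -4416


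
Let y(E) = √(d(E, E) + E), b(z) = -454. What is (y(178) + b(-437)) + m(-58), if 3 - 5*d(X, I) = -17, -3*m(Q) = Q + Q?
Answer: -1246/3 + √182 ≈ -401.84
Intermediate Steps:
m(Q) = -2*Q/3 (m(Q) = -(Q + Q)/3 = -2*Q/3)
d(X, I) = 4 (d(X, I) = ⅗ - ⅕*(-17) = ⅗ + 17/5 = 4)
y(E) = √(4 + E)
(y(178) + b(-437)) + m(-58) = (√(4 + 178) - 454) - ⅔*(-58) = (√182 - 454) + 116/3 = (-454 + √182) + 116/3 = -1246/3 + √182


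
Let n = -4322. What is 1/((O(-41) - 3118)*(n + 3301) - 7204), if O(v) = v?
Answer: 1/3218135 ≈ 3.1074e-7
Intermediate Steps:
1/((O(-41) - 3118)*(n + 3301) - 7204) = 1/((-41 - 3118)*(-4322 + 3301) - 7204) = 1/(-3159*(-1021) - 7204) = 1/(3225339 - 7204) = 1/3218135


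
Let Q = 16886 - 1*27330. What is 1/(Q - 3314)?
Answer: -1/13758 ≈ -7.2685e-5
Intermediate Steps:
Q = -10444 (Q = 16886 - 27330 = -10444)
1/(Q - 3314) = 1/(-10444 - 3314) = 1/(-13758) = -1/13758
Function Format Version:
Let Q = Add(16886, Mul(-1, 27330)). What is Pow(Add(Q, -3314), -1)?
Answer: Rational(-1, 13758) ≈ -7.2685e-5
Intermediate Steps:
Q = -10444 (Q = Add(16886, -27330) = -10444)
Pow(Add(Q, -3314), -1) = Pow(Add(-10444, -3314), -1) = Pow(-13758, -1) = Rational(-1, 13758)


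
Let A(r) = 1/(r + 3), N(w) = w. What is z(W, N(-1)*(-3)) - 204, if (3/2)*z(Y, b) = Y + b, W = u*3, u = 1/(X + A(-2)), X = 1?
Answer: -201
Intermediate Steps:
A(r) = 1/(3 + r)
u = ½ (u = 1/(1 + 1/(3 - 2)) = 1/(1 + 1/1) = 1/(1 + 1) = 1/2 = ½ ≈ 0.50000)
W = 3/2 (W = (½)*3 = 3/2 ≈ 1.5000)
z(Y, b) = 2*Y/3 + 2*b/3 (z(Y, b) = 2*(Y + b)/3 = 2*Y/3 + 2*b/3)
z(W, N(-1)*(-3)) - 204 = ((⅔)*(3/2) + 2*(-1*(-3))/3) - 204 = (1 + (⅔)*3) - 204 = (1 + 2) - 204 = 3 - 204 = -201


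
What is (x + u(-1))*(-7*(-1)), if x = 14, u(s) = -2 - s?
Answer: 91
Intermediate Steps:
(x + u(-1))*(-7*(-1)) = (14 + (-2 - 1*(-1)))*(-7*(-1)) = (14 + (-2 + 1))*7 = (14 - 1)*7 = 13*7 = 91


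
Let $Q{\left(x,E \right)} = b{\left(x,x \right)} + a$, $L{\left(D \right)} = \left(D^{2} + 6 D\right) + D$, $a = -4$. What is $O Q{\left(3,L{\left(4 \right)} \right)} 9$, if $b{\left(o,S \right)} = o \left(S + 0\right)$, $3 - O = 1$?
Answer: $90$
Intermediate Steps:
$O = 2$ ($O = 3 - 1 = 2$)
$b{\left(o,S \right)} = S o$ ($b{\left(o,S \right)} = o S = S o$)
$L{\left(D \right)} = D^{2} + 7 D$
$Q{\left(x,E \right)} = -4 + x^{2}$ ($Q{\left(x,E \right)} = x x - 4 = x^{2} - 4 = -4 + x^{2}$)
$O Q{\left(3,L{\left(4 \right)} \right)} 9 = 2 \left(-4 + 3^{2}\right) 9 = 2 \left(-4 + 9\right) 9 = 2 \cdot 5 \cdot 9 = 10 \cdot 9 = 90$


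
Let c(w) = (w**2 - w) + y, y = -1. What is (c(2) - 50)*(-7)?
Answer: 343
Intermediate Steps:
c(w) = -1 + w**2 - w (c(w) = (w**2 - w) - 1 = -1 + w**2 - w)
(c(2) - 50)*(-7) = ((-1 + 2**2 - 1*2) - 50)*(-7) = ((-1 + 4 - 2) - 50)*(-7) = (1 - 50)*(-7) = -49*(-7) = 343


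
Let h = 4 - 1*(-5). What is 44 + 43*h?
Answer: 431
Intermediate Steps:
h = 9 (h = 4 + 5 = 9)
44 + 43*h = 44 + 43*9 = 44 + 387 = 431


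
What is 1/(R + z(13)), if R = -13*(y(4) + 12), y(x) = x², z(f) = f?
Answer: -1/351 ≈ -0.0028490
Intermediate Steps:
R = -364 (R = -13*(4² + 12) = -13*(16 + 12) = -13*28 = -364)
1/(R + z(13)) = 1/(-364 + 13) = 1/(-351) = -1/351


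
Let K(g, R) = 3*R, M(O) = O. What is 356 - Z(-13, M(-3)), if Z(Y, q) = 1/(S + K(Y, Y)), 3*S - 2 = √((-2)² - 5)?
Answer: 4708801/13226 + 3*I/13226 ≈ 356.03 + 0.00022683*I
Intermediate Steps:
S = ⅔ + I/3 (S = ⅔ + √((-2)² - 5)/3 = ⅔ + √(4 - 5)/3 = ⅔ + √(-1)/3 = ⅔ + I/3 ≈ 0.66667 + 0.33333*I)
Z(Y, q) = 1/(⅔ + 3*Y + I/3) (Z(Y, q) = 1/((⅔ + I/3) + 3*Y) = 1/(⅔ + 3*Y + I/3))
356 - Z(-13, M(-3)) = 356 - 3/(2 + I + 9*(-13)) = 356 - 3/(2 + I - 117) = 356 - 3/(-115 + I) = 356 - 3*(-115 - I)/13226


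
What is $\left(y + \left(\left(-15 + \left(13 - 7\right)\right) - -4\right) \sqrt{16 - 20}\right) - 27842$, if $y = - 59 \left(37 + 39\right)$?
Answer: $-32326 - 10 i \approx -32326.0 - 10.0 i$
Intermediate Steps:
$y = -4484$ ($y = \left(-59\right) 76 = -4484$)
$\left(y + \left(\left(-15 + \left(13 - 7\right)\right) - -4\right) \sqrt{16 - 20}\right) - 27842 = \left(-4484 + \left(\left(-15 + \left(13 - 7\right)\right) - -4\right) \sqrt{16 - 20}\right) - 27842 = \left(-4484 + \left(\left(-15 + 6\right) + \left(-25 + 29\right)\right) \sqrt{-4}\right) - 27842 = \left(-4484 + \left(-9 + 4\right) 2 i\right) - 27842 = \left(-4484 - 5 \cdot 2 i\right) - 27842 = \left(-4484 - 10 i\right) - 27842 = -32326 - 10 i$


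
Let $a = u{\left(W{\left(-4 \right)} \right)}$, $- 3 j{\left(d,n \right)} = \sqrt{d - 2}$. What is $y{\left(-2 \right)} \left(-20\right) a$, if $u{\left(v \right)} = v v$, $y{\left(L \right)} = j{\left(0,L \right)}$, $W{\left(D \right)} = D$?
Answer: $\frac{320 i \sqrt{2}}{3} \approx 150.85 i$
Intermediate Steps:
$j{\left(d,n \right)} = - \frac{\sqrt{-2 + d}}{3}$ ($j{\left(d,n \right)} = - \frac{\sqrt{d - 2}}{3} = - \frac{\sqrt{-2 + d}}{3}$)
$y{\left(L \right)} = - \frac{i \sqrt{2}}{3}$ ($y{\left(L \right)} = - \frac{\sqrt{-2 + 0}}{3} = - \frac{\sqrt{-2}}{3} = - \frac{i \sqrt{2}}{3}$)
$u{\left(v \right)} = v^{2}$
$a = 16$ ($a = \left(-4\right)^{2} = 16$)
$y{\left(-2 \right)} \left(-20\right) a = - \frac{i \sqrt{2}}{3} \left(-20\right) 16 = \frac{20 i \sqrt{2}}{3} \cdot 16 = \frac{320 i \sqrt{2}}{3}$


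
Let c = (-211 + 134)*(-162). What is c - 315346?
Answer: -302872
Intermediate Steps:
c = 12474 (c = -77*(-162) = 12474)
c - 315346 = 12474 - 315346 = -302872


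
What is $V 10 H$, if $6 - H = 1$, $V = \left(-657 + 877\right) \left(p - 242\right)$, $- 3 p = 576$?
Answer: $-4774000$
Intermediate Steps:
$p = -192$ ($p = \left(- \frac{1}{3}\right) 576 = -192$)
$V = -95480$ ($V = \left(-657 + 877\right) \left(-192 - 242\right) = 220 \left(-434\right) = -95480$)
$H = 5$ ($H = 6 - 1 = 5$)
$V 10 H = - 95480 \cdot 10 \cdot 5 = \left(-95480\right) 50 = -4774000$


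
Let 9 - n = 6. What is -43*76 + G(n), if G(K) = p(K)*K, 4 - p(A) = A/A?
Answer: -3259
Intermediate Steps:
n = 3 (n = 9 - 1*6 = 9 - 6 = 3)
p(A) = 3 (p(A) = 4 - A/A = 4 - 1*1 = 4 - 1 = 3)
G(K) = 3*K
-43*76 + G(n) = -43*76 + 3*3 = -3268 + 9 = -3259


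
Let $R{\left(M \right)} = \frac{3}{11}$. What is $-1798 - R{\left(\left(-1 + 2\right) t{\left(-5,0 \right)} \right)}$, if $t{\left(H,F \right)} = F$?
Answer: $- \frac{19781}{11} \approx -1798.3$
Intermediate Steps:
$R{\left(M \right)} = \frac{3}{11}$ ($R{\left(M \right)} = 3 \cdot \frac{1}{11} = \frac{3}{11}$)
$-1798 - R{\left(\left(-1 + 2\right) t{\left(-5,0 \right)} \right)} = -1798 - \frac{3}{11} = - \frac{19781}{11}$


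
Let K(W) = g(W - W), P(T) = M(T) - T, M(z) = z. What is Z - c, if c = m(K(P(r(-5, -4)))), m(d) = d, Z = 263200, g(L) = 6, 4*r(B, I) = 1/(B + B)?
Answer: 263194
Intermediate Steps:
r(B, I) = 1/(8*B) (r(B, I) = 1/(4*(B + B)) = 1/(4*((2*B))) = (1/(2*B))/4 = 1/(8*B))
P(T) = 0 (P(T) = T - T = 0)
K(W) = 6
c = 6
Z - c = 263200 - 1*6 = 263200 - 6 = 263194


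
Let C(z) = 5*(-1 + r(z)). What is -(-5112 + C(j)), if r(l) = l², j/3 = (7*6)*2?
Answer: -312403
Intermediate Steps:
j = 252 (j = 3*((7*6)*2) = 3*(42*2) = 3*84 = 252)
C(z) = -5 + 5*z² (C(z) = 5*(-1 + z²) = -5 + 5*z²)
-(-5112 + C(j)) = -(-5112 + (-5 + 5*252²)) = -(-5112 + (-5 + 5*63504)) = -(-5112 + (-5 + 317520)) = -(-5112 + 317515) = -1*312403 = -312403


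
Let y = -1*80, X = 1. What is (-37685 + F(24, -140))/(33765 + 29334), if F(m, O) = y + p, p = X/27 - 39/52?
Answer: -4078697/6814692 ≈ -0.59852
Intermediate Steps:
y = -80
p = -77/108 (p = 1/27 - 39/52 = 1*(1/27) - 39*1/52 = 1/27 - 3/4 = -77/108 ≈ -0.71296)
F(m, O) = -8717/108 (F(m, O) = -80 - 77/108 = -8717/108)
(-37685 + F(24, -140))/(33765 + 29334) = (-37685 - 8717/108)/(33765 + 29334) = -4078697/108/63099 = -4078697/108*1/63099 = -4078697/6814692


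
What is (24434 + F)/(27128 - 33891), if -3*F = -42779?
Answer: -116081/20289 ≈ -5.7214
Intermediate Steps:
F = 42779/3 (F = -1/3*(-42779) = 42779/3 ≈ 14260.)
(24434 + F)/(27128 - 33891) = (24434 + 42779/3)/(27128 - 33891) = (116081/3)/(-6763) = (116081/3)*(-1/6763) = -116081/20289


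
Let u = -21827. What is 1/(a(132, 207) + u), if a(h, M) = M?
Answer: -1/21620 ≈ -4.6253e-5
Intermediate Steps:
1/(a(132, 207) + u) = 1/(207 - 21827) = 1/(-21620) = -1/21620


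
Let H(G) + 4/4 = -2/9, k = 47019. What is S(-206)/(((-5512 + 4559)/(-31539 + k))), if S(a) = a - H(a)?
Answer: 3169960/953 ≈ 3326.3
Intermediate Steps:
H(G) = -11/9 (H(G) = -1 - 2/9 = -11/9)
S(a) = 11/9 + a (S(a) = a - 1*(-11/9) = a + 11/9 = 11/9 + a)
S(-206)/(((-5512 + 4559)/(-31539 + k))) = (11/9 - 206)/(((-5512 + 4559)/(-31539 + 47019))) = -1843/(9*((-953/15480))) = -1843/(9*((-953*1/15480))) = -1843/(9*(-953/15480)) = -1843/9*(-15480/953) = 3169960/953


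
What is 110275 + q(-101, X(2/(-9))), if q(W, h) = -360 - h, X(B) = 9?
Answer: 109906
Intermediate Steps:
110275 + q(-101, X(2/(-9))) = 110275 + (-360 - 1*9) = 110275 + (-360 - 9) = 110275 - 369 = 109906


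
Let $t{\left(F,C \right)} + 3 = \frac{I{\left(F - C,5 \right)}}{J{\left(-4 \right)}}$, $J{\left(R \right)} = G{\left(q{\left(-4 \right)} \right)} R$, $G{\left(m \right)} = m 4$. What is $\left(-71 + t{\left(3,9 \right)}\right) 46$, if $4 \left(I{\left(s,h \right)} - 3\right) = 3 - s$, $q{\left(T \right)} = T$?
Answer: $- \frac{435229}{128} \approx -3400.2$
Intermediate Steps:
$G{\left(m \right)} = 4 m$
$J{\left(R \right)} = - 16 R$ ($J{\left(R \right)} = 4 \left(-4\right) R = - 16 R$)
$I{\left(s,h \right)} = \frac{15}{4} - \frac{s}{4}$ ($I{\left(s,h \right)} = 3 + \frac{3 - s}{4} = 3 - \left(- \frac{3}{4} + \frac{s}{4}\right) = \frac{15}{4} - \frac{s}{4}$)
$t{\left(F,C \right)} = - \frac{753}{256} - \frac{F}{256} + \frac{C}{256}$ ($t{\left(F,C \right)} = -3 + \frac{\frac{15}{4} - \frac{F - C}{4}}{\left(-16\right) \left(-4\right)} = -3 + \frac{\frac{15}{4} + \left(- \frac{F}{4} + \frac{C}{4}\right)}{64} = -3 + \left(\frac{15}{4} - \frac{F}{4} + \frac{C}{4}\right) \frac{1}{64} = -3 + \left(\frac{15}{256} - \frac{F}{256} + \frac{C}{256}\right) = - \frac{753}{256} - \frac{F}{256} + \frac{C}{256}$)
$\left(-71 + t{\left(3,9 \right)}\right) 46 = \left(-71 - \frac{747}{256}\right) 46 = \left(- \frac{18923}{256}\right) 46 = - \frac{435229}{128}$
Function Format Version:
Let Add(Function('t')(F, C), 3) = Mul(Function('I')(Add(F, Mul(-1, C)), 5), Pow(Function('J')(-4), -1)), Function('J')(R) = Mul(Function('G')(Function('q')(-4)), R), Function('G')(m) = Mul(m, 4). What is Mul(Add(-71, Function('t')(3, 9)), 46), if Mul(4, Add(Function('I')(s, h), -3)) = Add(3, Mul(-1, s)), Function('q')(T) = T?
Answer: Rational(-435229, 128) ≈ -3400.2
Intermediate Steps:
Function('G')(m) = Mul(4, m)
Function('J')(R) = Mul(-16, R) (Function('J')(R) = Mul(Mul(4, -4), R) = Mul(-16, R))
Function('I')(s, h) = Add(Rational(15, 4), Mul(Rational(-1, 4), s)) (Function('I')(s, h) = Add(3, Mul(Rational(1, 4), Add(3, Mul(-1, s)))) = Add(3, Add(Rational(3, 4), Mul(Rational(-1, 4), s))) = Add(Rational(15, 4), Mul(Rational(-1, 4), s)))
Function('t')(F, C) = Add(Rational(-753, 256), Mul(Rational(-1, 256), F), Mul(Rational(1, 256), C)) (Function('t')(F, C) = Add(-3, Mul(Add(Rational(15, 4), Mul(Rational(-1, 4), Add(F, Mul(-1, C)))), Pow(Mul(-16, -4), -1))) = Add(-3, Mul(Add(Rational(15, 4), Add(Mul(Rational(-1, 4), F), Mul(Rational(1, 4), C))), Pow(64, -1))) = Add(-3, Mul(Add(Rational(15, 4), Mul(Rational(-1, 4), F), Mul(Rational(1, 4), C)), Rational(1, 64))) = Add(-3, Add(Rational(15, 256), Mul(Rational(-1, 256), F), Mul(Rational(1, 256), C))) = Add(Rational(-753, 256), Mul(Rational(-1, 256), F), Mul(Rational(1, 256), C)))
Mul(Add(-71, Function('t')(3, 9)), 46) = Mul(Add(-71, Add(Rational(-753, 256), Mul(Rational(-1, 256), 3), Mul(Rational(1, 256), 9))), 46) = Mul(Add(-71, Add(Rational(-753, 256), Rational(-3, 256), Rational(9, 256))), 46) = Mul(Add(-71, Rational(-747, 256)), 46) = Mul(Rational(-18923, 256), 46) = Rational(-435229, 128)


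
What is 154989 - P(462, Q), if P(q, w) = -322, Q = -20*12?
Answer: 155311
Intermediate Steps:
Q = -240
154989 - P(462, Q) = 154989 - 1*(-322) = 154989 + 322 = 155311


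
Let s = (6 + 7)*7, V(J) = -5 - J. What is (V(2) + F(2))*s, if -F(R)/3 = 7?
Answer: -2548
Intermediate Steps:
F(R) = -21 (F(R) = -3*7 = -21)
s = 91 (s = 13*7 = 91)
(V(2) + F(2))*s = ((-5 - 1*2) - 21)*91 = ((-5 - 2) - 21)*91 = (-7 - 21)*91 = -28*91 = -2548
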